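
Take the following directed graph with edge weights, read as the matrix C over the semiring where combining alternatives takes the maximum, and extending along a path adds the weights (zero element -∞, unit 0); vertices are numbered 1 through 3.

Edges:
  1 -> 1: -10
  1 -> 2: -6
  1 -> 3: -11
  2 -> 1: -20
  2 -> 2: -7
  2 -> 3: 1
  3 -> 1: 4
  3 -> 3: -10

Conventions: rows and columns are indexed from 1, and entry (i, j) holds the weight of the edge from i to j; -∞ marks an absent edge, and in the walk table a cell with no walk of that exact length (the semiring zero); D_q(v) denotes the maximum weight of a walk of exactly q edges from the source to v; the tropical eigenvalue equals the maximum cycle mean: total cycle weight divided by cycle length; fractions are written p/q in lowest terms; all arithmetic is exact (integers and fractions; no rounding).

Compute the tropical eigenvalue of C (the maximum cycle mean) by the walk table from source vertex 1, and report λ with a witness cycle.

q=0: [0, -∞, -∞]
q=1: [-10, -6, -11]
q=2: [-7, -13, -5]
q=3: [-1, -13, -12]
Optimal cycle mean attained by: cycle 1->2->3->1, total (-6) + 1 + 4, length 3.
Answer: λ = -1/3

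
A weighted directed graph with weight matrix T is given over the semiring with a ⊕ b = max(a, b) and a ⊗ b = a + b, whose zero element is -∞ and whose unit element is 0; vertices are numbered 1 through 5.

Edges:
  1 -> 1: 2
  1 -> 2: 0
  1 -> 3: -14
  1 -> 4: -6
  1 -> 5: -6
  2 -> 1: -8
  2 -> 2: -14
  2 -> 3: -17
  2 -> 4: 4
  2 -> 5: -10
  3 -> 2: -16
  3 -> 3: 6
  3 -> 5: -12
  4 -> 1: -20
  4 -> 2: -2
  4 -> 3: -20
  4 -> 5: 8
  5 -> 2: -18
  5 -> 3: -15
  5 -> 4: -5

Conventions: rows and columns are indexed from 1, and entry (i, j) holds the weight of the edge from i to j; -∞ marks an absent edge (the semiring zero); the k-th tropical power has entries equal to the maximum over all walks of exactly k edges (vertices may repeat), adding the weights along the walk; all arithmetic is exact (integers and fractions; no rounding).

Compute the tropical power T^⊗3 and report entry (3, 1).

T^⊗2:
  [4, 2, -8, 4, 2]
  [-6, 2, -11, -10, 12]
  [-24, -10, 12, -12, -6]
  [-10, -10, -7, 3, -12]
  [-25, -7, -9, -14, 3]
T^⊗3:
  [6, 4, -2, 6, 12]
  [-4, -6, -3, 7, -2]
  [-18, -4, 18, -6, 0]
  [-8, 1, -1, -6, 11]
  [-15, -15, -3, -2, -6]
Key observation: the optimum is the walk 3->3->2->1, with weight 6 + (-16) + (-8) = -18.
Optimal value attained by: walk 3->3->2->1.
Answer: (T^⊗3)[3][1] = -18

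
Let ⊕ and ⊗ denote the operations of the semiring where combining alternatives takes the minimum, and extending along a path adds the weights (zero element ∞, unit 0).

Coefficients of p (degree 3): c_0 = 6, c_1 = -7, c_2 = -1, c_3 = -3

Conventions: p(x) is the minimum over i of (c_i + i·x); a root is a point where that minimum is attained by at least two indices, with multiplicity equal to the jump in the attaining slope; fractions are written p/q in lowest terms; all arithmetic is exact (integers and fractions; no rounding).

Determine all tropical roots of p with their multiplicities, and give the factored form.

hull edge (i=0, c=6) to (i=1, c=-7): slope -13, span 1
hull edge (i=1, c=-7) to (i=3, c=-3): slope 2, span 2
Factored form: p(x) = -3 ⊗ (x ⊕ (-2)) ⊗ (x ⊕ (-2)) ⊗ (x ⊕ 13)
Answer: roots = -2 (mult 2), 13 (mult 1)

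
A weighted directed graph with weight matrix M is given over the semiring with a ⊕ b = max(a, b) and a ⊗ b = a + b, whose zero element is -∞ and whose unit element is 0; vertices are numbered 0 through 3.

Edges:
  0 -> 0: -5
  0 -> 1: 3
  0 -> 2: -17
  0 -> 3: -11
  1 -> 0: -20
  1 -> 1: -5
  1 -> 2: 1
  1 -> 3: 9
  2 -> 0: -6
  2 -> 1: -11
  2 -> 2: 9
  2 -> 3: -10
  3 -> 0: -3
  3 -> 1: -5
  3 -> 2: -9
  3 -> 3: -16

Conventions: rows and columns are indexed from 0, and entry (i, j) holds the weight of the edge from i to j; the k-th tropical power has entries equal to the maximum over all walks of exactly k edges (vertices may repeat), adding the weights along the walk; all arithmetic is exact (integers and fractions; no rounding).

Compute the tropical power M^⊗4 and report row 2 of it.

M^⊗2:
  [-10, -2, 4, 12]
  [6, 4, 10, 4]
  [3, -2, 18, -1]
  [-8, 0, 0, 4]
M^⊗3:
  [9, 7, 13, 7]
  [4, 9, 19, 13]
  [12, 7, 27, 8]
  [1, -1, 9, 9]
M^⊗4:
  [7, 12, 22, 16]
  [13, 8, 28, 18]
  [21, 16, 36, 17]
  [6, 4, 18, 8]
Answer: row 2 of M^⊗4 = [21, 16, 36, 17]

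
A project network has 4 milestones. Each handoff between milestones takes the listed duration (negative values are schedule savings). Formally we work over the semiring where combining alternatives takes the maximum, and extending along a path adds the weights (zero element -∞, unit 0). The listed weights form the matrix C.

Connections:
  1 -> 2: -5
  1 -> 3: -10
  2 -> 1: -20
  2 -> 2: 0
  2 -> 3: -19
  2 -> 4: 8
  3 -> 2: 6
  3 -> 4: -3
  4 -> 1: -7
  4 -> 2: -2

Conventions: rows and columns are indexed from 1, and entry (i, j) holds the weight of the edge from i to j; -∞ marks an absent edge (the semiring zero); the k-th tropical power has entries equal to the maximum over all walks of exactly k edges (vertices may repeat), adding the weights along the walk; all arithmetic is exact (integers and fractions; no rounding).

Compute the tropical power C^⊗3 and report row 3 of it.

C^⊗2:
  [-25, -4, -24, 3]
  [1, 6, -19, 8]
  [-10, 6, -13, 14]
  [-22, -2, -17, 6]
C^⊗3:
  [-4, 1, -23, 4]
  [1, 6, -9, 14]
  [7, 12, -13, 14]
  [-1, 4, -21, 6]
Answer: row 3 of C^⊗3 = [7, 12, -13, 14]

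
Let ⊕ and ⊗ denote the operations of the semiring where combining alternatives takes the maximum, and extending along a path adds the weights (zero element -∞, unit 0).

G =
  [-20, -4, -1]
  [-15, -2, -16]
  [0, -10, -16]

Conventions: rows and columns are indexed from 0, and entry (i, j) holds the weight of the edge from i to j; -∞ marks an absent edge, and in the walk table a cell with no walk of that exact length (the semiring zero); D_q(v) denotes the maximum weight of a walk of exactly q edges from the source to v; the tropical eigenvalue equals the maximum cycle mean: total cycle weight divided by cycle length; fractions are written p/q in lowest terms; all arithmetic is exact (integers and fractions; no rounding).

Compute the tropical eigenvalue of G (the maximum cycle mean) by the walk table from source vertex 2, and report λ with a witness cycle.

q=0: [-∞, -∞, 0]
q=1: [0, -10, -16]
q=2: [-16, -4, -1]
q=3: [-1, -6, -17]
Optimal cycle mean attained by: cycle 0->2->0, total (-1) + 0, length 2.
Answer: λ = -1/2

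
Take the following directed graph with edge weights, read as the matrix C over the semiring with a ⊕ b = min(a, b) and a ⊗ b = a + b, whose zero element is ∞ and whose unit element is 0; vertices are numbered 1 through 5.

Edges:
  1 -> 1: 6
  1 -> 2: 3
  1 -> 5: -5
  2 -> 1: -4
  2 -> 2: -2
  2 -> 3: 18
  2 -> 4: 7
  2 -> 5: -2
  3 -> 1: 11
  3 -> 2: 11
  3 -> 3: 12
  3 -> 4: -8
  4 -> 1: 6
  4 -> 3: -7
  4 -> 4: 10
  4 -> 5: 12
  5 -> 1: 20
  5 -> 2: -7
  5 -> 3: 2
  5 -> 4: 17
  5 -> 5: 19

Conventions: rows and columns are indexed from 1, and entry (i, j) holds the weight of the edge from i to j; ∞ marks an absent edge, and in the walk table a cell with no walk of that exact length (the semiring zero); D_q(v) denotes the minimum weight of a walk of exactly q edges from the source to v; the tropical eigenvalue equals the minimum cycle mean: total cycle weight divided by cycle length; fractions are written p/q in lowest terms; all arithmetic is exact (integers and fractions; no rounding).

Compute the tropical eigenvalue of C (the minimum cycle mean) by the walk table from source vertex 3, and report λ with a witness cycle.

q=0: [∞, ∞, 0, ∞, ∞]
q=1: [11, 11, 12, -8, ∞]
q=2: [-2, 9, -15, 2, 4]
q=3: [-4, -4, -5, -23, -7]
q=4: [-17, -14, -30, -13, -11]
q=5: [-19, -19, -20, -38, -22]
Optimal cycle mean attained by: cycle 3->4->3, total (-8) + (-7), length 2.
Answer: λ = -15/2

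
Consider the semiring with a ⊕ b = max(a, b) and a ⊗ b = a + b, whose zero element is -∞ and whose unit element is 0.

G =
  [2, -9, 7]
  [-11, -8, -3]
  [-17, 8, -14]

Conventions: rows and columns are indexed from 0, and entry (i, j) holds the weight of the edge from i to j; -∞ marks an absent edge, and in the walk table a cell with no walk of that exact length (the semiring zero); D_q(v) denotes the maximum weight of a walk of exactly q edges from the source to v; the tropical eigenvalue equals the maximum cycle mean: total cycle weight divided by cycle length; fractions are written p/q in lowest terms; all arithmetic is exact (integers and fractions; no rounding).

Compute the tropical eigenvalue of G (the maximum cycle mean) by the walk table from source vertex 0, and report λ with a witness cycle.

q=0: [0, -∞, -∞]
q=1: [2, -9, 7]
q=2: [4, 15, 9]
q=3: [6, 17, 12]
Optimal cycle mean attained by: cycle 1->2->1, total (-3) + 8, length 2.
Answer: λ = 5/2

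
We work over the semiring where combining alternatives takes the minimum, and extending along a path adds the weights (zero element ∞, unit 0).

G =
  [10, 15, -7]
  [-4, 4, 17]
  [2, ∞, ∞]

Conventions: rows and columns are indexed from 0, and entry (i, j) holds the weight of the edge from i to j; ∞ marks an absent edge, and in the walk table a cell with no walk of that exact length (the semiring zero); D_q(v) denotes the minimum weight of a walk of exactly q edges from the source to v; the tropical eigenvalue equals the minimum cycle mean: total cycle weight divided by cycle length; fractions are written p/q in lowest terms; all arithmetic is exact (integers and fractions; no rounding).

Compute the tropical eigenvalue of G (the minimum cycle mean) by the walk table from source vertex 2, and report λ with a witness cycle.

q=0: [∞, ∞, 0]
q=1: [2, ∞, ∞]
q=2: [12, 17, -5]
q=3: [-3, 21, 5]
Optimal cycle mean attained by: cycle 0->2->0, total (-7) + 2, length 2.
Answer: λ = -5/2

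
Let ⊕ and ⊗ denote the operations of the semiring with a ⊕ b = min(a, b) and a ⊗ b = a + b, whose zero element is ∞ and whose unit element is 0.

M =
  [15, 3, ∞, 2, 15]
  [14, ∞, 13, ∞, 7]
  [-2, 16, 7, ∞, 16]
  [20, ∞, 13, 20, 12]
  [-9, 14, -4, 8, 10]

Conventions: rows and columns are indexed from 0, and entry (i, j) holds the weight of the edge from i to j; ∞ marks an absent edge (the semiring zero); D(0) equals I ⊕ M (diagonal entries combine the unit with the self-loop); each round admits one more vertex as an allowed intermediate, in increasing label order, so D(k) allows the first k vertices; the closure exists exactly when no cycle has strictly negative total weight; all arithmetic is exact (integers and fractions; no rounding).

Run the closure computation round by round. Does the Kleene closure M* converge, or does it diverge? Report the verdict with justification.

D(0):
  [0, 3, ∞, 2, 15]
  [14, 0, 13, ∞, 7]
  [-2, 16, 0, ∞, 16]
  [20, ∞, 13, 0, 12]
  [-9, 14, -4, 8, 0]
D(1):
  [0, 3, ∞, 2, 15]
  [14, 0, 13, 16, 7]
  [-2, 1, 0, 0, 13]
  [20, 23, 13, 0, 12]
  [-9, -6, -4, -7, 0]
D(2):
  [0, 3, 16, 2, 10]
  [14, 0, 13, 16, 7]
  [-2, 1, 0, 0, 8]
  [20, 23, 13, 0, 12]
  [-9, -6, -4, -7, 0]
D(3):
  [0, 3, 16, 2, 10]
  [11, 0, 13, 13, 7]
  [-2, 1, 0, 0, 8]
  [11, 14, 13, 0, 12]
  [-9, -6, -4, -7, 0]
D(4):
  [0, 3, 15, 2, 10]
  [11, 0, 13, 13, 7]
  [-2, 1, 0, 0, 8]
  [11, 14, 13, 0, 12]
  [-9, -6, -4, -7, 0]
D(5):
  [0, 3, 6, 2, 10]
  [-2, 0, 3, 0, 7]
  [-2, 1, 0, 0, 8]
  [3, 6, 8, 0, 12]
  [-9, -6, -4, -7, 0]
Key observation: every diagonal entry stays at the unit through all rounds, so no improving cycle exists.
Answer: CONVERGES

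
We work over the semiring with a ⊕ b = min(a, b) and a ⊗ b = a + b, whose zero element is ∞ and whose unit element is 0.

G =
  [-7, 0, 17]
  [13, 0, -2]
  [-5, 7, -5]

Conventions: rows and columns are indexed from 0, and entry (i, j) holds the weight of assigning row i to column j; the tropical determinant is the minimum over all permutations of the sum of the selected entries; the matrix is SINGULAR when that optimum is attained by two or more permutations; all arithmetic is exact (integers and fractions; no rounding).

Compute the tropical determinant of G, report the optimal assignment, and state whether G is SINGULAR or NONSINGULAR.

σ = (0, 1, 2): (-7) + 0 + (-5) = -12
σ = (0, 2, 1): (-7) + (-2) + 7 = -2
σ = (1, 0, 2): 0 + 13 + (-5) = 8
σ = (1, 2, 0): 0 + (-2) + (-5) = -7
σ = (2, 0, 1): 17 + 13 + 7 = 37
σ = (2, 1, 0): 17 + 0 + (-5) = 12
Optimal value attained by: σ = (0, 1, 2).
Answer: det⊕(G) = -12; verdict: NONSINGULAR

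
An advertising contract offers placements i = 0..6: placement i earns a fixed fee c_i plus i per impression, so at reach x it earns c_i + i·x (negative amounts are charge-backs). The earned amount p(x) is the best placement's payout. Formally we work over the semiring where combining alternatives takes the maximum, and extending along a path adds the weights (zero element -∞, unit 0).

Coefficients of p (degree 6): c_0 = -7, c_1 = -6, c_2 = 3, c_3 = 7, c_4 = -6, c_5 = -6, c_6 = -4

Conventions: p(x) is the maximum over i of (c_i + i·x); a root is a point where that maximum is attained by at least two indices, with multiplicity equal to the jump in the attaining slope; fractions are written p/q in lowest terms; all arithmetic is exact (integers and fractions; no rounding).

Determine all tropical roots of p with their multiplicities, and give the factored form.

hull edge (i=0, c=-7) to (i=2, c=3): slope 5, span 2
hull edge (i=2, c=3) to (i=3, c=7): slope 4, span 1
hull edge (i=3, c=7) to (i=6, c=-4): slope -11/3, span 3
Factored form: p(x) = -4 ⊗ (x ⊕ (-5)) ⊗ (x ⊕ (-5)) ⊗ (x ⊕ (-4)) ⊗ (x ⊕ 11/3) ⊗ (x ⊕ 11/3) ⊗ (x ⊕ 11/3)
Answer: roots = -5 (mult 2), -4 (mult 1), 11/3 (mult 3)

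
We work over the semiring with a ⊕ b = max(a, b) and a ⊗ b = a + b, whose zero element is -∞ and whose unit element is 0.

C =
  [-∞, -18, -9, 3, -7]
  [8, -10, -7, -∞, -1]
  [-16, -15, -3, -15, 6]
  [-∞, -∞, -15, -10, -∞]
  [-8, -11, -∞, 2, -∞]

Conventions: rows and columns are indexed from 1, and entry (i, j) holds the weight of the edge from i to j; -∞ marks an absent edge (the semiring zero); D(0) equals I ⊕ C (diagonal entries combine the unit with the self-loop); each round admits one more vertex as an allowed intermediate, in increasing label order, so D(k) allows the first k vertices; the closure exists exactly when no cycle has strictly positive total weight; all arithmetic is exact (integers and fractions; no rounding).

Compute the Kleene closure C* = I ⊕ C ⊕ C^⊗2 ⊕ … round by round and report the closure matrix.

D(0):
  [0, -18, -9, 3, -7]
  [8, 0, -7, -∞, -1]
  [-16, -15, 0, -15, 6]
  [-∞, -∞, -15, 0, -∞]
  [-8, -11, -∞, 2, 0]
D(1):
  [0, -18, -9, 3, -7]
  [8, 0, -1, 11, 1]
  [-16, -15, 0, -13, 6]
  [-∞, -∞, -15, 0, -∞]
  [-8, -11, -17, 2, 0]
D(2):
  [0, -18, -9, 3, -7]
  [8, 0, -1, 11, 1]
  [-7, -15, 0, -4, 6]
  [-∞, -∞, -15, 0, -∞]
  [-3, -11, -12, 2, 0]
D(3):
  [0, -18, -9, 3, -3]
  [8, 0, -1, 11, 5]
  [-7, -15, 0, -4, 6]
  [-22, -30, -15, 0, -9]
  [-3, -11, -12, 2, 0]
D(4):
  [0, -18, -9, 3, -3]
  [8, 0, -1, 11, 5]
  [-7, -15, 0, -4, 6]
  [-22, -30, -15, 0, -9]
  [-3, -11, -12, 2, 0]
D(5):
  [0, -14, -9, 3, -3]
  [8, 0, -1, 11, 5]
  [3, -5, 0, 8, 6]
  [-12, -20, -15, 0, -9]
  [-3, -11, -12, 2, 0]
Answer: C* = [[0, -14, -9, 3, -3], [8, 0, -1, 11, 5], [3, -5, 0, 8, 6], [-12, -20, -15, 0, -9], [-3, -11, -12, 2, 0]]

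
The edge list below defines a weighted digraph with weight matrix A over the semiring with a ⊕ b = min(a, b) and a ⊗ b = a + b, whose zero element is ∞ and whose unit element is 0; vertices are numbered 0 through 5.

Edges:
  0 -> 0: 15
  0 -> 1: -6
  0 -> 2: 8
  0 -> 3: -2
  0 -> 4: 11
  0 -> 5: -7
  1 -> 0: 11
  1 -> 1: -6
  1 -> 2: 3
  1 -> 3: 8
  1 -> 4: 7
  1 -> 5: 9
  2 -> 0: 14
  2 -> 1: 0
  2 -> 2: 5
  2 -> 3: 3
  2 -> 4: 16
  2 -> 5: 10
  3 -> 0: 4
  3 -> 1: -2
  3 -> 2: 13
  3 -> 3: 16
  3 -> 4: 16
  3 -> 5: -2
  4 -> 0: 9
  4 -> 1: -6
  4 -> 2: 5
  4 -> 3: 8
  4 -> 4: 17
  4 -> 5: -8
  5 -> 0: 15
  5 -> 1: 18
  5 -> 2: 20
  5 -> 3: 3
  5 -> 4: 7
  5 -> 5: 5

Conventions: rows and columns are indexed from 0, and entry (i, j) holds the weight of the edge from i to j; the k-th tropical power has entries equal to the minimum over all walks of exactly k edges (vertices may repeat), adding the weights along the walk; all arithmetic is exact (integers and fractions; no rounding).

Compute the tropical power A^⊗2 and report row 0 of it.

A^⊗2:
  [2, -12, -3, -4, 0, -4]
  [5, -12, -3, 2, 1, -1]
  [7, -6, 3, 8, 7, 1]
  [9, -8, 1, 1, 5, -3]
  [5, -12, -3, -5, -1, -3]
  [7, 1, 12, 8, 12, -1]
Answer: row 0 of A^⊗2 = [2, -12, -3, -4, 0, -4]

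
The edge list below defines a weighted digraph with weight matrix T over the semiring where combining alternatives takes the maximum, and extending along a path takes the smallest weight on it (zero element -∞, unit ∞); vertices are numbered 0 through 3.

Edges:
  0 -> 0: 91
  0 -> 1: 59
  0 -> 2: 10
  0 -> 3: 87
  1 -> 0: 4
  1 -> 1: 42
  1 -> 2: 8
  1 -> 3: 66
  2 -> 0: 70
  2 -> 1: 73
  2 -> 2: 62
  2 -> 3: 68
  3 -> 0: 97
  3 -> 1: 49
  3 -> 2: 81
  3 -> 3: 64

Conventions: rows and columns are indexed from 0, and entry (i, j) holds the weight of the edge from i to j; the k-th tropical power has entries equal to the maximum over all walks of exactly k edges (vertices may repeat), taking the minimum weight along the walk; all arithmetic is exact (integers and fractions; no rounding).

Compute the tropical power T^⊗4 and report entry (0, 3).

T^⊗2:
  [91, 59, 81, 87]
  [66, 49, 66, 64]
  [70, 62, 68, 70]
  [91, 73, 64, 87]
T^⊗3:
  [91, 73, 81, 87]
  [66, 66, 64, 66]
  [70, 68, 70, 70]
  [91, 64, 81, 87]
T^⊗4:
  [91, 73, 81, 87]
  [66, 64, 66, 66]
  [70, 70, 70, 70]
  [91, 73, 81, 87]
Key observation: the optimum is the walk 0->0->0->0->3, with weight 91 min 91 min 91 min 87 = 87.
Optimal value attained by: walk 0->0->0->0->3.
Answer: (T^⊗4)[0][3] = 87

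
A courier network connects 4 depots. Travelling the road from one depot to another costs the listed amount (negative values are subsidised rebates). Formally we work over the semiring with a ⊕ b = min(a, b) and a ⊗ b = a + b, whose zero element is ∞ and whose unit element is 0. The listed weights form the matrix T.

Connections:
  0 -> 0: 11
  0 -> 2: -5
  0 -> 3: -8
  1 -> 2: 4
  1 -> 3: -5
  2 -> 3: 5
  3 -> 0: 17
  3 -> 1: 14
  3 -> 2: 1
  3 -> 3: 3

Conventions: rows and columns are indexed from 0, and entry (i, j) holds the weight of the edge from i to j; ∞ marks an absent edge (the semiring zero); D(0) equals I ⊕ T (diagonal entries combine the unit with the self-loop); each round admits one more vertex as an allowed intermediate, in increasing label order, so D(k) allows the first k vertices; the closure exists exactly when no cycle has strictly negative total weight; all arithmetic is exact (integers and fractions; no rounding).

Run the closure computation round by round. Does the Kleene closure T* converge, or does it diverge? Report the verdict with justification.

D(0):
  [0, ∞, -5, -8]
  [∞, 0, 4, -5]
  [∞, ∞, 0, 5]
  [17, 14, 1, 0]
D(1):
  [0, ∞, -5, -8]
  [∞, 0, 4, -5]
  [∞, ∞, 0, 5]
  [17, 14, 1, 0]
D(2):
  [0, ∞, -5, -8]
  [∞, 0, 4, -5]
  [∞, ∞, 0, 5]
  [17, 14, 1, 0]
D(3):
  [0, ∞, -5, -8]
  [∞, 0, 4, -5]
  [∞, ∞, 0, 5]
  [17, 14, 1, 0]
D(4):
  [0, 6, -7, -8]
  [12, 0, -4, -5]
  [22, 19, 0, 5]
  [17, 14, 1, 0]
Key observation: every diagonal entry stays at the unit through all rounds, so no improving cycle exists.
Answer: CONVERGES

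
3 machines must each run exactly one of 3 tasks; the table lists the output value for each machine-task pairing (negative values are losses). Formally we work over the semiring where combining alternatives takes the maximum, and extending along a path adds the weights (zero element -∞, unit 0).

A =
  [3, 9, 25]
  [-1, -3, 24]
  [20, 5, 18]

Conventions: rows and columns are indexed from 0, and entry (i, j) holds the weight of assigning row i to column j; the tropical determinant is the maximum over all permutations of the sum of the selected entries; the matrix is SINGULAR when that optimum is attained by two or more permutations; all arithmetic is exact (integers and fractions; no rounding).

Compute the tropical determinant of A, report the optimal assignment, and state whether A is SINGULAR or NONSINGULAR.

σ = (0, 1, 2): 3 + (-3) + 18 = 18
σ = (0, 2, 1): 3 + 24 + 5 = 32
σ = (1, 0, 2): 9 + (-1) + 18 = 26
σ = (1, 2, 0): 9 + 24 + 20 = 53
σ = (2, 0, 1): 25 + (-1) + 5 = 29
σ = (2, 1, 0): 25 + (-3) + 20 = 42
Optimal value attained by: σ = (1, 2, 0).
Answer: det⊕(A) = 53; verdict: NONSINGULAR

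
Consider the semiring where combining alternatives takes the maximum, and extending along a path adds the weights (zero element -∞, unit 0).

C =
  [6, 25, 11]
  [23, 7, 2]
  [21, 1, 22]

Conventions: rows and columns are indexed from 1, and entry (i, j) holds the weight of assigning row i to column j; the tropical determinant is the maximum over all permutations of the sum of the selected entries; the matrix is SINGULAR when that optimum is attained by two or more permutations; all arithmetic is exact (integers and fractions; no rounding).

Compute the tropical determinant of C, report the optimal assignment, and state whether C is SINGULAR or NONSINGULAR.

σ = (1, 2, 3): 6 + 7 + 22 = 35
σ = (1, 3, 2): 6 + 2 + 1 = 9
σ = (2, 1, 3): 25 + 23 + 22 = 70
σ = (2, 3, 1): 25 + 2 + 21 = 48
σ = (3, 1, 2): 11 + 23 + 1 = 35
σ = (3, 2, 1): 11 + 7 + 21 = 39
Optimal value attained by: σ = (2, 1, 3).
Answer: det⊕(C) = 70; verdict: NONSINGULAR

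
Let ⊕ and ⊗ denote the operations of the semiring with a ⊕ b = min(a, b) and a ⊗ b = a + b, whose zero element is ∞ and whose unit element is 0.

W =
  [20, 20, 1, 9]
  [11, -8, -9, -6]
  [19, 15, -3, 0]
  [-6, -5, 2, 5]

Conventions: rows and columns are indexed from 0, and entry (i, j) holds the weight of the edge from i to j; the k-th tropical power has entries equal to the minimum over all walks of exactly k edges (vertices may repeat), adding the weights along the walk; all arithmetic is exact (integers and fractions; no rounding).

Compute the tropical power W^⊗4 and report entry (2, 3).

W^⊗2:
  [3, 4, -2, 1]
  [-12, -16, -17, -14]
  [-6, -5, -6, -3]
  [-1, -13, -14, -11]
W^⊗3:
  [-5, -4, -5, -2]
  [-20, -24, -25, -22]
  [-9, -13, -14, -11]
  [-17, -21, -22, -19]
W^⊗4:
  [-8, -12, -13, -10]
  [-28, -32, -33, -30]
  [-17, -21, -22, -19]
  [-25, -29, -30, -27]
Key observation: the optimum is the walk 2->3->1->1->3, with weight 0 + (-5) + (-8) + (-6) = -19.
Optimal value attained by: walk 2->3->1->1->3.
Answer: (W^⊗4)[2][3] = -19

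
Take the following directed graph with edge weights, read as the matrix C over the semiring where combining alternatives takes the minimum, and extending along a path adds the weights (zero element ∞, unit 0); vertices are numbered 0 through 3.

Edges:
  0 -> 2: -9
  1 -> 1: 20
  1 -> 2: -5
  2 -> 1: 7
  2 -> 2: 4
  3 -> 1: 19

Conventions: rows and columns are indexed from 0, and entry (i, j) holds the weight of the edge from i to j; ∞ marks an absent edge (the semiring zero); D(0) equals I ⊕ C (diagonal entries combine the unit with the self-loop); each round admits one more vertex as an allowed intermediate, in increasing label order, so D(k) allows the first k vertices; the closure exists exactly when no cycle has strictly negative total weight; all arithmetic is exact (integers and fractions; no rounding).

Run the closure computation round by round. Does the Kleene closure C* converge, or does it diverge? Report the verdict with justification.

D(0):
  [0, ∞, -9, ∞]
  [∞, 0, -5, ∞]
  [∞, 7, 0, ∞]
  [∞, 19, ∞, 0]
D(1):
  [0, ∞, -9, ∞]
  [∞, 0, -5, ∞]
  [∞, 7, 0, ∞]
  [∞, 19, ∞, 0]
D(2):
  [0, ∞, -9, ∞]
  [∞, 0, -5, ∞]
  [∞, 7, 0, ∞]
  [∞, 19, 14, 0]
D(3):
  [0, -2, -9, ∞]
  [∞, 0, -5, ∞]
  [∞, 7, 0, ∞]
  [∞, 19, 14, 0]
D(4):
  [0, -2, -9, ∞]
  [∞, 0, -5, ∞]
  [∞, 7, 0, ∞]
  [∞, 19, 14, 0]
Key observation: every diagonal entry stays at the unit through all rounds, so no improving cycle exists.
Answer: CONVERGES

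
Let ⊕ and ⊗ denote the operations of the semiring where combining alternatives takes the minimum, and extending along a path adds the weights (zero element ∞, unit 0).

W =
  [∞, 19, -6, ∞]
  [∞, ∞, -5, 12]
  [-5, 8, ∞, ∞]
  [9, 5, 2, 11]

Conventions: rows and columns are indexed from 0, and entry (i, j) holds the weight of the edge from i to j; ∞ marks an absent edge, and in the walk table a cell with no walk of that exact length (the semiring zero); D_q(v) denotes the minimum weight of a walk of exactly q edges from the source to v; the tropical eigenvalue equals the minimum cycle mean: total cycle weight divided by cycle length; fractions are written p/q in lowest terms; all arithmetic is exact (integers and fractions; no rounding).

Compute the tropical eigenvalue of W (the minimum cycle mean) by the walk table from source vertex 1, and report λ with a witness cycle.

q=0: [∞, 0, ∞, ∞]
q=1: [∞, ∞, -5, 12]
q=2: [-10, 3, 14, 23]
q=3: [9, 9, -16, 15]
q=4: [-21, -8, 3, 21]
Optimal cycle mean attained by: cycle 0->2->0, total (-6) + (-5), length 2.
Answer: λ = -11/2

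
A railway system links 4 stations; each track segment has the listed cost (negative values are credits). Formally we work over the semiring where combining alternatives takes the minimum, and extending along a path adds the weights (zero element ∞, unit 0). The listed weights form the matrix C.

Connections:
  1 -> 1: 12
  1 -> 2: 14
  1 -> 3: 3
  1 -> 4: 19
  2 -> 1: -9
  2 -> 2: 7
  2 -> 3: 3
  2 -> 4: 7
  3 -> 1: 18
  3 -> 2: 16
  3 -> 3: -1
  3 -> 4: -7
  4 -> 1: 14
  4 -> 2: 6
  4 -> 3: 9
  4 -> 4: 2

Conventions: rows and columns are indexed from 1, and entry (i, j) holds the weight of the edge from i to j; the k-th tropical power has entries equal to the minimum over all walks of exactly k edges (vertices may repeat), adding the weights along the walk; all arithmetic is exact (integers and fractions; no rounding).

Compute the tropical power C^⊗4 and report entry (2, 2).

C^⊗2:
  [5, 19, 2, -4]
  [-2, 5, -6, -4]
  [7, -1, -2, -8]
  [-3, 8, 8, 2]
C^⊗3:
  [10, 2, 1, -5]
  [-4, 2, -7, -13]
  [-10, -2, -3, -9]
  [-1, 8, 0, 1]
C^⊗4:
  [-7, 1, 0, -6]
  [-7, -7, -8, -14]
  [-11, -3, -7, -10]
  [-1, 7, -1, -7]
Key observation: the optimum is the walk 2->1->3->4->2, with weight (-9) + 3 + (-7) + 6 = -7.
Optimal value attained by: walk 2->1->3->4->2.
Answer: (C^⊗4)[2][2] = -7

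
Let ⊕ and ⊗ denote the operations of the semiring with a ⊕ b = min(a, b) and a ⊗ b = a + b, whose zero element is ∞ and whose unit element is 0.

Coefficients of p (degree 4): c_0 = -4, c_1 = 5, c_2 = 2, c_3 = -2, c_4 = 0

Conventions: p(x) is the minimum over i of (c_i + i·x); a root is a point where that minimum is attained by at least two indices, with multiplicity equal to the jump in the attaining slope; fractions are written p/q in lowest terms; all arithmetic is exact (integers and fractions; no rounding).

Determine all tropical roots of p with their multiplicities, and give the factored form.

hull edge (i=0, c=-4) to (i=3, c=-2): slope 2/3, span 3
hull edge (i=3, c=-2) to (i=4, c=0): slope 2, span 1
Factored form: p(x) = 0 ⊗ (x ⊕ (-2)) ⊗ (x ⊕ (-2/3)) ⊗ (x ⊕ (-2/3)) ⊗ (x ⊕ (-2/3))
Answer: roots = -2 (mult 1), -2/3 (mult 3)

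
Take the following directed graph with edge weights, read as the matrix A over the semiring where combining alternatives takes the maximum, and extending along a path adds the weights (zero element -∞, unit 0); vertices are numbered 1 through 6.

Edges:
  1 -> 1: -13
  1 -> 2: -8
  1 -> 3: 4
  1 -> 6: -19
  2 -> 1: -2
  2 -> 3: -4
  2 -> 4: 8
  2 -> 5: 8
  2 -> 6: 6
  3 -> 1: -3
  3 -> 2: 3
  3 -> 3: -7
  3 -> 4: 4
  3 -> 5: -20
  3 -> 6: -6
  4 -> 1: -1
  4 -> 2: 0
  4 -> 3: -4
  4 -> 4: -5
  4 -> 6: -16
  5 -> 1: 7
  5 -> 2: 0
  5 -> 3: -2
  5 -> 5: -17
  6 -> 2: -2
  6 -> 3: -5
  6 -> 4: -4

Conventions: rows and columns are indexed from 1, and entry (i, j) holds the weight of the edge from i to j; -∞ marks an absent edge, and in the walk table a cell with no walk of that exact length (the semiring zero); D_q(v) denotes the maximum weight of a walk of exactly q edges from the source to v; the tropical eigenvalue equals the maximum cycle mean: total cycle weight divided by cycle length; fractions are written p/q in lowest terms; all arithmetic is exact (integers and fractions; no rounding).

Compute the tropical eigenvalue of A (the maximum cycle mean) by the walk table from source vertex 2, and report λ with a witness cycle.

q=0: [-∞, 0, -∞, -∞, -∞, -∞]
q=1: [-2, -∞, -4, 8, 8, 6]
q=2: [15, 8, 6, 3, -9, -8]
q=3: [6, 9, 19, 16, 16, 14]
q=4: [23, 22, 14, 23, 17, 15]
q=5: [24, 23, 27, 30, 30, 28]
q=6: [37, 30, 28, 31, 31, 29]
Optimal cycle mean attained by: cycle 1->3->2->5->1, total 4 + 3 + 8 + 7, length 4.
Answer: λ = 11/2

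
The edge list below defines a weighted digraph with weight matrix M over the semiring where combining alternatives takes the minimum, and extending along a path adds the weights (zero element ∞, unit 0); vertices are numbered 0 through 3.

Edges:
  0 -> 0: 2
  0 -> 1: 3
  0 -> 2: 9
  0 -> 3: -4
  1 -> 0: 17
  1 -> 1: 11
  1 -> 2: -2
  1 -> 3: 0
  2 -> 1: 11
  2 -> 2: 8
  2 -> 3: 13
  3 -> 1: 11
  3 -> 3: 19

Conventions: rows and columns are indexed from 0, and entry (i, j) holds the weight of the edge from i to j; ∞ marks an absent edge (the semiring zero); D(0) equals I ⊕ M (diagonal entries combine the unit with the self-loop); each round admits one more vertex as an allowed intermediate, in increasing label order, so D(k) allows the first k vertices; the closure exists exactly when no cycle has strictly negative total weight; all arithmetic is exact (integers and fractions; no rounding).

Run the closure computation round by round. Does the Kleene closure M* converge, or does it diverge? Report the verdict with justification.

D(0):
  [0, 3, 9, -4]
  [17, 0, -2, 0]
  [∞, 11, 0, 13]
  [∞, 11, ∞, 0]
D(1):
  [0, 3, 9, -4]
  [17, 0, -2, 0]
  [∞, 11, 0, 13]
  [∞, 11, ∞, 0]
D(2):
  [0, 3, 1, -4]
  [17, 0, -2, 0]
  [28, 11, 0, 11]
  [28, 11, 9, 0]
D(3):
  [0, 3, 1, -4]
  [17, 0, -2, 0]
  [28, 11, 0, 11]
  [28, 11, 9, 0]
D(4):
  [0, 3, 1, -4]
  [17, 0, -2, 0]
  [28, 11, 0, 11]
  [28, 11, 9, 0]
Key observation: every diagonal entry stays at the unit through all rounds, so no improving cycle exists.
Answer: CONVERGES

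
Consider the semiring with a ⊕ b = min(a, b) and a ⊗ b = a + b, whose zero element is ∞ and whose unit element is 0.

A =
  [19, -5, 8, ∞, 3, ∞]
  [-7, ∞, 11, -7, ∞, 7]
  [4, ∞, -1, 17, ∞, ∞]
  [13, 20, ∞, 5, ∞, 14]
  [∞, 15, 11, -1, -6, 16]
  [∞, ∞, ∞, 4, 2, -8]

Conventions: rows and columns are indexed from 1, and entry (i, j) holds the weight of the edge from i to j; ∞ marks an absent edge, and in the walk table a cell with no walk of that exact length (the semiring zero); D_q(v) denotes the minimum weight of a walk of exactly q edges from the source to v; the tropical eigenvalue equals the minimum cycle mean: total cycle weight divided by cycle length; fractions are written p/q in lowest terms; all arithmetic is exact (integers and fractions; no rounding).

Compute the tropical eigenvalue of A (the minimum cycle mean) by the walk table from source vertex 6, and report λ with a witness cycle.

q=0: [∞, ∞, ∞, ∞, ∞, 0]
q=1: [∞, ∞, ∞, 4, 2, -8]
q=2: [17, 17, 13, -4, -6, -16]
q=3: [9, 9, 5, -12, -14, -24]
q=4: [1, 1, -3, -20, -22, -32]
q=5: [-7, -7, -11, -28, -30, -40]
q=6: [-15, -15, -19, -36, -38, -48]
Optimal cycle mean attained by: cycle 6->6, total (-8), length 1.
Answer: λ = -8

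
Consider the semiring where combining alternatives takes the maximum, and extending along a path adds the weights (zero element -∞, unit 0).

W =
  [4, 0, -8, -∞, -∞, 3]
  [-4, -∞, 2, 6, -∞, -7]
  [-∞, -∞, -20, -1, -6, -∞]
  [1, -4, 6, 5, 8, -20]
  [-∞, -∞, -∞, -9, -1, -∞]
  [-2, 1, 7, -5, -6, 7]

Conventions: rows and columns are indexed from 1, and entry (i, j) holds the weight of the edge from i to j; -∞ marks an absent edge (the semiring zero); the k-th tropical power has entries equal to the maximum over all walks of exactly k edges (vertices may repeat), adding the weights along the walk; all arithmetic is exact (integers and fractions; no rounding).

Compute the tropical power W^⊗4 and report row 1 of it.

W^⊗2:
  [8, 4, 10, 6, -3, 10]
  [7, 2, 12, 11, 14, 0]
  [0, -5, 5, 4, 7, -21]
  [6, 1, 11, 10, 13, 4]
  [-8, -13, -3, -4, -1, -29]
  [5, 8, 14, 7, 3, 14]
W^⊗3:
  [12, 11, 17, 11, 14, 17]
  [12, 7, 17, 16, 19, 10]
  [5, 0, 10, 9, 12, 3]
  [11, 6, 16, 15, 18, 11]
  [-3, -8, 2, 1, 4, -5]
  [12, 15, 21, 14, 15, 21]
W^⊗4:
  [16, 18, 24, 17, 19, 24]
  [17, 12, 22, 21, 24, 17]
  [10, 5, 15, 14, 17, 10]
  [16, 12, 21, 20, 23, 18]
  [2, -3, 7, 6, 9, 2]
  [19, 22, 28, 21, 22, 28]
Answer: row 1 of W^⊗4 = [16, 18, 24, 17, 19, 24]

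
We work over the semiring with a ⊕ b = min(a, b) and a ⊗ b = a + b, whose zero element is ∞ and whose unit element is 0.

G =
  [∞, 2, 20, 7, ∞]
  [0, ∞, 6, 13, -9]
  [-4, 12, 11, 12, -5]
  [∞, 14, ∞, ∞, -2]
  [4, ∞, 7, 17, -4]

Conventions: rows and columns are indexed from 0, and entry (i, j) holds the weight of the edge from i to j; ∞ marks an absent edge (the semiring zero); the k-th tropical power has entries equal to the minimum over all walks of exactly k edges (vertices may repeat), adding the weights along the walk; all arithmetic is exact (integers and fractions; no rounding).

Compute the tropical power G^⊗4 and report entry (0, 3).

G^⊗2:
  [2, 21, 8, 15, -7]
  [-5, 2, -2, 7, -13]
  [-1, -2, 2, 3, -9]
  [2, ∞, 5, 15, -6]
  [0, 6, 3, 11, -8]
G^⊗3:
  [-3, 4, 0, 9, -11]
  [-9, -3, -6, 2, -17]
  [-5, 1, -2, 6, -13]
  [-2, 4, 1, 9, -10]
  [-4, 2, -1, 7, -12]
G^⊗4:
  [-7, -1, -4, 4, -15]
  [-13, -7, -10, -2, -21]
  [-9, -3, -6, 2, -17]
  [-6, 0, -3, 5, -14]
  [-8, -2, -5, 3, -16]
Key observation: the optimum is the walk 0->1->4->0->3, with weight 2 + (-9) + 4 + 7 = 4.
Optimal value attained by: walk 0->1->4->0->3.
Answer: (G^⊗4)[0][3] = 4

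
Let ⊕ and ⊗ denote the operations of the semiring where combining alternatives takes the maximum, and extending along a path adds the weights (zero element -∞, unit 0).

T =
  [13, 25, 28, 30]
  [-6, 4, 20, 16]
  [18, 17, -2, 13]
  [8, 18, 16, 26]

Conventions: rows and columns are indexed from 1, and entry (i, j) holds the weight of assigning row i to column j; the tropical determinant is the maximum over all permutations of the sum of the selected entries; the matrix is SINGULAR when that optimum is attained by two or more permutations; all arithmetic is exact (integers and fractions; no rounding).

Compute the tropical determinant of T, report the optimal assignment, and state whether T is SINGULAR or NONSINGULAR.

σ = (1, 2, 3, 4): 13 + 4 + (-2) + 26 = 41
σ = (1, 2, 4, 3): 13 + 4 + 13 + 16 = 46
σ = (1, 3, 2, 4): 13 + 20 + 17 + 26 = 76
σ = (1, 3, 4, 2): 13 + 20 + 13 + 18 = 64
σ = (1, 4, 2, 3): 13 + 16 + 17 + 16 = 62
σ = (1, 4, 3, 2): 13 + 16 + (-2) + 18 = 45
σ = (2, 1, 3, 4): 25 + (-6) + (-2) + 26 = 43
σ = (2, 1, 4, 3): 25 + (-6) + 13 + 16 = 48
σ = (2, 3, 1, 4): 25 + 20 + 18 + 26 = 89
σ = (2, 3, 4, 1): 25 + 20 + 13 + 8 = 66
σ = (2, 4, 1, 3): 25 + 16 + 18 + 16 = 75
σ = (2, 4, 3, 1): 25 + 16 + (-2) + 8 = 47
σ = (3, 1, 2, 4): 28 + (-6) + 17 + 26 = 65
σ = (3, 1, 4, 2): 28 + (-6) + 13 + 18 = 53
σ = (3, 2, 1, 4): 28 + 4 + 18 + 26 = 76
σ = (3, 2, 4, 1): 28 + 4 + 13 + 8 = 53
σ = (3, 4, 1, 2): 28 + 16 + 18 + 18 = 80
σ = (3, 4, 2, 1): 28 + 16 + 17 + 8 = 69
σ = (4, 1, 2, 3): 30 + (-6) + 17 + 16 = 57
σ = (4, 1, 3, 2): 30 + (-6) + (-2) + 18 = 40
σ = (4, 2, 1, 3): 30 + 4 + 18 + 16 = 68
σ = (4, 2, 3, 1): 30 + 4 + (-2) + 8 = 40
σ = (4, 3, 1, 2): 30 + 20 + 18 + 18 = 86
σ = (4, 3, 2, 1): 30 + 20 + 17 + 8 = 75
Optimal value attained by: σ = (2, 3, 1, 4).
Answer: det⊕(T) = 89; verdict: NONSINGULAR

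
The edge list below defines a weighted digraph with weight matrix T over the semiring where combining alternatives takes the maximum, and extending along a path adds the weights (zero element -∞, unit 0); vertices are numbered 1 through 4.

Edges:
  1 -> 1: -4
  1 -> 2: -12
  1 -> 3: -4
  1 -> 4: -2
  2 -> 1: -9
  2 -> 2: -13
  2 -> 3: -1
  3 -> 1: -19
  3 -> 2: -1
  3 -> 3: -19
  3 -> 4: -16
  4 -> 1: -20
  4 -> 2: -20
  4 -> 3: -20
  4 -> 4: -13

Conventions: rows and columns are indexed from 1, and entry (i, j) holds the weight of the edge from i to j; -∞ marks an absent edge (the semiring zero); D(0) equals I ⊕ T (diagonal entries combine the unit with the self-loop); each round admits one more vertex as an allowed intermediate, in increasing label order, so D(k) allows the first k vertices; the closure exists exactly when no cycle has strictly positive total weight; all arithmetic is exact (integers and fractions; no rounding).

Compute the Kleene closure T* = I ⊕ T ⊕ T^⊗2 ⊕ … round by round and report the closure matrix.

D(0):
  [0, -12, -4, -2]
  [-9, 0, -1, -∞]
  [-19, -1, 0, -16]
  [-20, -20, -20, 0]
D(1):
  [0, -12, -4, -2]
  [-9, 0, -1, -11]
  [-19, -1, 0, -16]
  [-20, -20, -20, 0]
D(2):
  [0, -12, -4, -2]
  [-9, 0, -1, -11]
  [-10, -1, 0, -12]
  [-20, -20, -20, 0]
D(3):
  [0, -5, -4, -2]
  [-9, 0, -1, -11]
  [-10, -1, 0, -12]
  [-20, -20, -20, 0]
D(4):
  [0, -5, -4, -2]
  [-9, 0, -1, -11]
  [-10, -1, 0, -12]
  [-20, -20, -20, 0]
Answer: T* = [[0, -5, -4, -2], [-9, 0, -1, -11], [-10, -1, 0, -12], [-20, -20, -20, 0]]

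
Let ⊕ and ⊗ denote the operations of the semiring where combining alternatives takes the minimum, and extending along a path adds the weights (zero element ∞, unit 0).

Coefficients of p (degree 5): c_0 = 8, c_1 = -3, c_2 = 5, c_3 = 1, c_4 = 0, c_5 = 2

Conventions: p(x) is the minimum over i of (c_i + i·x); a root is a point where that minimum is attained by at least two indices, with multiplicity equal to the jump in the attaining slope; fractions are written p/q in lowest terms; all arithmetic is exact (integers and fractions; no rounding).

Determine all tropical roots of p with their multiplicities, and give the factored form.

hull edge (i=0, c=8) to (i=1, c=-3): slope -11, span 1
hull edge (i=1, c=-3) to (i=4, c=0): slope 1, span 3
hull edge (i=4, c=0) to (i=5, c=2): slope 2, span 1
Factored form: p(x) = 2 ⊗ (x ⊕ (-2)) ⊗ (x ⊕ (-1)) ⊗ (x ⊕ (-1)) ⊗ (x ⊕ (-1)) ⊗ (x ⊕ 11)
Answer: roots = -2 (mult 1), -1 (mult 3), 11 (mult 1)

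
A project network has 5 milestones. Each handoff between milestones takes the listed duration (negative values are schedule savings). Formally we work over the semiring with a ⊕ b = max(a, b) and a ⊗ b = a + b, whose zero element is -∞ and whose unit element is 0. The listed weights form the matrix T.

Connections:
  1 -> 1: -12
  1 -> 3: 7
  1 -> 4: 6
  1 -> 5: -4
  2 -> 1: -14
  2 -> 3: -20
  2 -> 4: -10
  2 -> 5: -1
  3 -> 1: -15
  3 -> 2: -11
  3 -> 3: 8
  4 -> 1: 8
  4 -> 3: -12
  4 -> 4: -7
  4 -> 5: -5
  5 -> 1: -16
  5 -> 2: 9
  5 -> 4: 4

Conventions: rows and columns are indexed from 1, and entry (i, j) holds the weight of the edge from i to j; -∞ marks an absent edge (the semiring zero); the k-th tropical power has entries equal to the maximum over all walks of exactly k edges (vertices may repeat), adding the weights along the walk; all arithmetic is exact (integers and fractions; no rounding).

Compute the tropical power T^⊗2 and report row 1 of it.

T^⊗2:
  [14, 5, 15, 0, 1]
  [-2, 8, -7, 3, -15]
  [-7, -3, 16, -9, -12]
  [1, 4, 15, 14, 4]
  [12, -∞, -8, -1, 8]
Answer: row 1 of T^⊗2 = [14, 5, 15, 0, 1]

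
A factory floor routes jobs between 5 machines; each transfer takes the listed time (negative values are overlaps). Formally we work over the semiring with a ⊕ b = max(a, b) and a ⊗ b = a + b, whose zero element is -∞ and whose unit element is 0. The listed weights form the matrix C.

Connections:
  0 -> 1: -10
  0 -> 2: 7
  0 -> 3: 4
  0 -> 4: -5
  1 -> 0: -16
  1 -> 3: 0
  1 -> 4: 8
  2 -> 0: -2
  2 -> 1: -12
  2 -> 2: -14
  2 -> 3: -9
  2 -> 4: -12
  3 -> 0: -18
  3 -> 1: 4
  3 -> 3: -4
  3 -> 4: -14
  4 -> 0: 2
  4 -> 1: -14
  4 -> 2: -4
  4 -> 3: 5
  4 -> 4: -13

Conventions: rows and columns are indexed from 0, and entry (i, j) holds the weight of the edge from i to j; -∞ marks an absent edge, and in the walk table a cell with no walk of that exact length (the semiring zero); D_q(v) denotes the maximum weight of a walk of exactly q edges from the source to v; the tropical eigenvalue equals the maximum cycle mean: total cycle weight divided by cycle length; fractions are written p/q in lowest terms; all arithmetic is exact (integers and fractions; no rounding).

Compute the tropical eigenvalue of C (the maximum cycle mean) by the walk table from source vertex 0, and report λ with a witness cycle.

q=0: [0, -∞, -∞, -∞, -∞]
q=1: [-∞, -10, 7, 4, -5]
q=2: [5, 8, -7, 0, -2]
q=3: [0, 4, 12, 9, 16]
q=4: [18, 13, 12, 21, 12]
q=5: [14, 25, 25, 22, 21]
Optimal cycle mean attained by: cycle 1->4->3->1, total 8 + 5 + 4, length 3.
Answer: λ = 17/3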